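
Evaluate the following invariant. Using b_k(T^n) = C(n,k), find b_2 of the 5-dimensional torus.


By the Kunneth formula, b_k(T^n) = C(n,k).
b_2(T^5) = C(5,2).
C(5,2) = 5!/(2!*3!) = 10

10


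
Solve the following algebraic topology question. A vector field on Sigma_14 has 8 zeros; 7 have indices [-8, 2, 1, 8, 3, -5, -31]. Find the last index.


Poincare-Hopf: sum of indices = chi(M).
chi(Sigma_14) = 2 - 2*14 = -26.
Sum of known indices = -30.
x = chi - (sum known) = -26 - (-30) = 4

4


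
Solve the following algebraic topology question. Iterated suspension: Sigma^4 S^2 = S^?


Each suspension raises dimension by 1: Sigma S^n = S^{n+1}.
Sigma^4 S^2 = S^{2+4} = S^6

6


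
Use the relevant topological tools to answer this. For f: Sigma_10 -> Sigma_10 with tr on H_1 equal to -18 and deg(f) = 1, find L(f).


L(f) = tr(f_0*) - tr(f_1*) + tr(f_2*).
= 1 - (-18) + (1)
= 20

20


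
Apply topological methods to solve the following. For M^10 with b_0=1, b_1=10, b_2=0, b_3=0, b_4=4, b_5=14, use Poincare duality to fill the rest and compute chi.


By Poincare duality b_k = b_{10-k}, so full Betti numbers: b_0=1, b_1=10, b_2=0, b_3=0, b_4=4, b_5=14, b_6=4, b_7=0, b_8=0, b_9=10, b_10=1.
chi = sum (-1)^k b_k = -24

-24


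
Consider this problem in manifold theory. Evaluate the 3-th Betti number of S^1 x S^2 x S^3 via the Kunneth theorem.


Each S^d has Poincare polynomial 1 + t^d.
The product S^1 x S^2 x S^3 has Poincare polynomial prod(1+t^d_i).
Expanding: b_0=1, b_1=1, b_2=1, b_3=2, b_4=1, b_5=1, b_6=1.
b_3 = 2

2


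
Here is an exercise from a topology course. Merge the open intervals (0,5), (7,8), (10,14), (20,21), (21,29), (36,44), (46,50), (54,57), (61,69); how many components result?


Sort and merge overlapping open intervals.
Merged: (0,5), (7,8), (10,14), (20,21), (21,29), (36,44), (46,50), (54,57), (61,69).
Number of components = 9

9


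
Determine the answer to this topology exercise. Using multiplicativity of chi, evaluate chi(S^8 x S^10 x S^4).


chi is multiplicative: chi(X x Y) = chi(X) chi(Y).
Each even-dim sphere has chi = 2. There are 3 factors.
chi = 2^3 = 8

8


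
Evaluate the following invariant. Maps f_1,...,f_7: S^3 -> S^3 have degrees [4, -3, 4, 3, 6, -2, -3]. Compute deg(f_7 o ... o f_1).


Degree is multiplicative: deg(composition) = product of degrees.
= (4) * (-3) * (4) * (3) * (6) * (-2) * (-3) = -5184

-5184


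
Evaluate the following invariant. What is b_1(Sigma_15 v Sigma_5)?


For a wedge: H_1(A v B) = H_1(A) + H_1(B).
b_1(Sigma_15) = 30, b_1(Sigma_5) = 10.
b_1 = 30 + 10 = 40

40


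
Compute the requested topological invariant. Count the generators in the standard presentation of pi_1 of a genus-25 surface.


Standard presentation: pi_1(Sigma_g) = <a_1,b_1,...,a_g,b_g | [a_1,b_1]...[a_g,b_g] = 1>.
Number of generators = 2g = 2*25 = 50

50


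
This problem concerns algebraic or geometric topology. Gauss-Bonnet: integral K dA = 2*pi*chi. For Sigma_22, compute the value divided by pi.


Gauss-Bonnet: integral K dA = 2*pi*chi(M).
chi(Sigma_22) = 2 - 2*22 = -42.
(integral K dA)/pi = 2*chi = 2*(-42) = -84

-84


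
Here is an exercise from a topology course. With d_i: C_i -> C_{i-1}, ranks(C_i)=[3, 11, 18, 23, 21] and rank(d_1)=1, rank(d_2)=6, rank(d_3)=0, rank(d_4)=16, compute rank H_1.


rank H_k = rank(ker d_k) - rank(im d_{k+1}).
rank(ker d_1) = rank(C_1) - rank(d_1) = 11 - 1 = 10.
rank(im d_{1+1}) = 6.
rank H_1 = 10 - 6 = 4

4


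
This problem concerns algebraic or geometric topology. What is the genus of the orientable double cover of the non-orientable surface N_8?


chi(N_8) = 2 - 8 = -6.
Double cover: chi(Sigma_g) = 2 * chi(N_8) = 2*(-6) = -12.
2 - 2g = -12, so g = (2 - (-12))/2 = 14/2 = 7

7


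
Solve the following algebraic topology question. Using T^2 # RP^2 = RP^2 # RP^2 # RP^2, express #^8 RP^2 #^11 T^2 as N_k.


Since a >= 1, the sum is non-orientable; each T^2 can be replaced by RP^2 # RP^2 (since T^2#RP^2 = 3RP^2).
Total crosscaps k = 8 + 2*11 = 30.
Check via chi: chi = 8*1 + 11*0 - (8+11-1)*2 = -28 = 2 - k = -28. Consistent.

30


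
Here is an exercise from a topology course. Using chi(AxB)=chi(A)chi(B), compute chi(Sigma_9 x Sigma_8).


chi(Sigma_9) = 2 - 2*9 = -16
chi(Sigma_8) = 2 - 2*8 = -14
chi(product) = (-16) * (-14) = 224

224


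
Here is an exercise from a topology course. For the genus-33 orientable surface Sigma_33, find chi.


For a closed orientable surface of genus g: chi = 2 - 2g.
Here g = 33.
chi = 2 - 2*33 = 2 - 66 = -64

-64


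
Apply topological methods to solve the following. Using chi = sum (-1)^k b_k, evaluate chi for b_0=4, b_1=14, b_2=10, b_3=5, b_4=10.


chi = sum_k (-1)^k b_k.
= (4) + (-14) + (10) + (-5) + (10)
= 5

5


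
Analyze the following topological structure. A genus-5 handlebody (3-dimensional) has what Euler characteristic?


A genus-g handlebody deformation retracts to a wedge of g circles.
chi(vee_g S^1) = 1 - g.
chi(H_5) = 1 - 5 = -4

-4


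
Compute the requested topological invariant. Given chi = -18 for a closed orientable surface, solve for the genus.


chi = 2 - 2g for closed orientable surfaces.
-18 = 2 - 2g
2g = 2 - (-18) = 20
g = 10

10


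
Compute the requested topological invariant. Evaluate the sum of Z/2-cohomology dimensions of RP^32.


H^k(RP^32; Z/2) = Z/2 for each 0 <= k <= 32.
Total dimension = 32 + 1 = 33

33


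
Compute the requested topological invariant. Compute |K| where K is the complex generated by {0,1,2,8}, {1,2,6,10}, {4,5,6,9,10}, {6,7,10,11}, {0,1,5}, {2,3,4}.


Each maximal simplex on m vertices has 2^m - 1 nonempty faces.
Take the union (dedupe shared faces).
Total distinct faces = 75

75


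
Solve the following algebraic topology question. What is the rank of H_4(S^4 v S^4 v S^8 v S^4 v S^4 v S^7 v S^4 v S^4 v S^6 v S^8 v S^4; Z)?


For a wedge of spheres, H_k (k>0) is free on one generator per sphere of dimension k.
Spheres of dimension 4: count = 7.
b_4 = 7

7


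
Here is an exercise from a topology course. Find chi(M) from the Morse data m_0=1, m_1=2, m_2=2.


Morse theory: chi(M) = sum_k (-1)^k m_k where m_k = #(index-k critical points).
= (1) + (-2) + (2) = 1

1


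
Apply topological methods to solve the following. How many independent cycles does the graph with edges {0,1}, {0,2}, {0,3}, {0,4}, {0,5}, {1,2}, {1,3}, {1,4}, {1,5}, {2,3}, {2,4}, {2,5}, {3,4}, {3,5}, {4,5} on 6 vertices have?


b_1 = E - V + (number of components).
E = 15, V = 6, components = 1.
b_1 = 15 - 6 + 1 = 10

10


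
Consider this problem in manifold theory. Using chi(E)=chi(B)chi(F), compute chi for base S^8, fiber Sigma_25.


chi(S^8) = 2 (n even), chi(Sigma_25) = 2 - 2*25 = -48.
chi(E) = 2 * (-48) = -96

-96


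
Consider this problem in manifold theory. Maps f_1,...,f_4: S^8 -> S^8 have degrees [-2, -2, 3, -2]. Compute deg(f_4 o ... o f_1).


Degree is multiplicative: deg(composition) = product of degrees.
= (-2) * (-2) * (3) * (-2) = -24

-24


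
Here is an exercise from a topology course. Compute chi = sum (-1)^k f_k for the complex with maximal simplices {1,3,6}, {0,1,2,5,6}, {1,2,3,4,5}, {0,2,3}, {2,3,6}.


Enumerate all faces; f-vector: f_0=7, f_1=19, f_2=22, f_3=10, f_4=2.
chi = sum (-1)^k f_k = 2

2


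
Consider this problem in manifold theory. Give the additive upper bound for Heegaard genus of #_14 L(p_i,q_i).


Heegaard genus satisfies g(A#B) <= g(A) + g(B).
Each lens space has g = 1.
Upper bound: 14 * 1 = 14

14


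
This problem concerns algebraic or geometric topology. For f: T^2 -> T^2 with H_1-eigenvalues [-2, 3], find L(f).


For a torus self-map: L(f) = det(I - A) where A acts on H_1.
L(f) = (1--2) * (1-3) = 3 * -2 = -6

-6


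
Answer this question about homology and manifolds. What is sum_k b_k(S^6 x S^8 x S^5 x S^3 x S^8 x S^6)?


Total Betti number is multiplicative under products.
Each S^d (d>=1) has total Betti number 2.
There are 6 sphere factors.
Total = 2^6 = 64

64


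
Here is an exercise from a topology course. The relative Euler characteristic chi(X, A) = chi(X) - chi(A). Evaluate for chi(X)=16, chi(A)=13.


Relative Euler characteristic: chi(X, A) = chi(X) - chi(A).
= 16 - (13) = 3

3


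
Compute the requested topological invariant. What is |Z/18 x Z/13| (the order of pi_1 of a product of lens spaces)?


pi_1(X x Y) = pi_1(X) x pi_1(Y).
pi_1(L(18,1)) = Z/18, pi_1(L(13,1)) = Z/13.
|Z/18 x Z/13| = 18 * 13 = 234

234


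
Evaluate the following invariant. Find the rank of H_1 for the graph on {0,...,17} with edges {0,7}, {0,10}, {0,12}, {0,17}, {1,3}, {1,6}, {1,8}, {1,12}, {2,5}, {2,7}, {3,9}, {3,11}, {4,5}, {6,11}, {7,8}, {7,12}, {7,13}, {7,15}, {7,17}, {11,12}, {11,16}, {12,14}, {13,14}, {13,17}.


b_1 = E - V + (number of components).
E = 24, V = 18, components = 1.
b_1 = 24 - 18 + 1 = 7

7


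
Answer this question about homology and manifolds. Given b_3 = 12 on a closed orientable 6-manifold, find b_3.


Poincare duality for closed orientable n-manifolds: b_k = b_{n-k}.
Here n = 6, so b_3 = b_3 = 12

12


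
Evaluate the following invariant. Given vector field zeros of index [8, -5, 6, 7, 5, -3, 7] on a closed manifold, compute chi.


Poincare-Hopf: chi(M) = sum of indices of zeros.
chi = (8) + (-5) + (6) + (7) + (5) + (-3) + (7) = 25

25


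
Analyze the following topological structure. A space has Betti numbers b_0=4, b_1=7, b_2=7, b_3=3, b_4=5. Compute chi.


chi = sum_k (-1)^k b_k.
= (4) + (-7) + (7) + (-3) + (5)
= 6

6


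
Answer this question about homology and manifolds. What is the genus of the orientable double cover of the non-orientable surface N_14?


chi(N_14) = 2 - 14 = -12.
Double cover: chi(Sigma_g) = 2 * chi(N_14) = 2*(-12) = -24.
2 - 2g = -24, so g = (2 - (-24))/2 = 26/2 = 13

13


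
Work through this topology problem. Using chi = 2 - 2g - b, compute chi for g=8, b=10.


For a compact orientable surface with genus g and b boundary components: chi = 2 - 2g - b.
chi = 2 - 2*8 - 10 = 2 - 16 - 10 = -24

-24


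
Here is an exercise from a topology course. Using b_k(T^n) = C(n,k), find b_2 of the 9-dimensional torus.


By the Kunneth formula, b_k(T^n) = C(n,k).
b_2(T^9) = C(9,2).
C(9,2) = 9!/(2!*7!) = 36

36


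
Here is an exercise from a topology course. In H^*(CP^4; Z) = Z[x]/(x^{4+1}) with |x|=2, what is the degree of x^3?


|x| = 2 in H^*(CP^n).
|x^3| = 3 * |x| = 3 * 2 = 6

6


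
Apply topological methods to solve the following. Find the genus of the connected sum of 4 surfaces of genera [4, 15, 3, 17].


Genus is additive under connected sum of orientable surfaces.
g = 4 + 15 + 3 + 17 = 39

39


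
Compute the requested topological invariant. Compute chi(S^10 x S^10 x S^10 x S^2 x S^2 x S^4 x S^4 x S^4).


chi is multiplicative: chi(X x Y) = chi(X) chi(Y).
Each even-dim sphere has chi = 2. There are 8 factors.
chi = 2^8 = 256

256


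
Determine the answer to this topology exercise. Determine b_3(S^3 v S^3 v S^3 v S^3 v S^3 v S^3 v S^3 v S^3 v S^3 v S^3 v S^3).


For a wedge of spheres, H_k (k>0) is free on one generator per sphere of dimension k.
Spheres of dimension 3: count = 11.
b_3 = 11

11


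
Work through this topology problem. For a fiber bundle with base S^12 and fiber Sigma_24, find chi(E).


chi(S^12) = 2 (n even), chi(Sigma_24) = 2 - 2*24 = -46.
chi(E) = 2 * (-46) = -92

-92


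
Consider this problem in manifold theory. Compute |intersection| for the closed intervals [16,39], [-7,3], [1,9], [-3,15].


Intersection = [max(a_i), min(b_i)] = [16, 3].
Since 16 > 3, the intersection is empty.
Length = 0

0


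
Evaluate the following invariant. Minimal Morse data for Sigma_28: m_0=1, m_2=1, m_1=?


A perfect Morse function has m_k = b_k.
For Sigma_28: b_0=1, b_1=2g=56, b_2=1.
Saddles m_1 = 2g = 56

56


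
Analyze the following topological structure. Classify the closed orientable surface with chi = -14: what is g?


chi = 2 - 2g for closed orientable surfaces.
-14 = 2 - 2g
2g = 2 - (-14) = 16
g = 8

8


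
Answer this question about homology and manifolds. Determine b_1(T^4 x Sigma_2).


pi_1(A x B) = pi_1(A) x pi_1(B); rank of abelianization = b_1.
b_1(T^4) = 4, b_1(Sigma_2) = 2*2 = 4.
b_1(product) = 4 + 4 = 8

8


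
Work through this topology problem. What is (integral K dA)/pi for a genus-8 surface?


Gauss-Bonnet: integral K dA = 2*pi*chi(M).
chi(Sigma_8) = 2 - 2*8 = -14.
(integral K dA)/pi = 2*chi = 2*(-14) = -28

-28


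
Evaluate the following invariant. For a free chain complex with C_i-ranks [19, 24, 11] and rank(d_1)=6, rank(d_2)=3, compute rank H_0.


rank H_k = rank(ker d_k) - rank(im d_{k+1}).
rank(ker d_0) = rank(C_0) - rank(d_0) = 19 - 0 = 19.
rank(im d_{0+1}) = 6.
rank H_0 = 19 - 6 = 13

13


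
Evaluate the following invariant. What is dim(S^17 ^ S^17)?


S^m ^ S^n = S^{m+n}.
k = 17 + 17 = 34

34


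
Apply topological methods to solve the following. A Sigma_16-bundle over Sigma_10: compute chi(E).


For a fiber bundle F -> E -> B (with CW structure): chi(E) = chi(B) * chi(F).
chi(Sigma_10) = -18, chi(Sigma_16) = -30.
chi(E) = (-18) * (-30) = 540

540


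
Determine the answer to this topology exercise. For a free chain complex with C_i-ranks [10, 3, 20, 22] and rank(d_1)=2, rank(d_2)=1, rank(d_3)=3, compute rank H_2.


rank H_k = rank(ker d_k) - rank(im d_{k+1}).
rank(ker d_2) = rank(C_2) - rank(d_2) = 20 - 1 = 19.
rank(im d_{2+1}) = 3.
rank H_2 = 19 - 3 = 16

16


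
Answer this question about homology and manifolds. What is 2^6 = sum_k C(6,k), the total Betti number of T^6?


b_k(T^6) = C(6,k), so the sum over k is sum_k C(6,k) = 2^6.
Total = 2^6 = 64

64


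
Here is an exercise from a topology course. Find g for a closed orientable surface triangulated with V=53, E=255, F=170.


chi = V - E + F = 53 - 255 + 170 = -32
For orientable closed surface: chi = 2 - 2g, so g = (2 - chi)/2.
g = (2 - (-32)) / 2 = 34 / 2 = 17

17


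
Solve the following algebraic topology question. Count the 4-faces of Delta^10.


Delta^10 has 10+1 vertices. A 4-face is a choice of 4+1 vertices.
f_4 = C(10+1, 4+1) = C(11,5) = 462

462


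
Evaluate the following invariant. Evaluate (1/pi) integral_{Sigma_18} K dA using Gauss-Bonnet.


Gauss-Bonnet: integral K dA = 2*pi*chi(M).
chi(Sigma_18) = 2 - 2*18 = -34.
(integral K dA)/pi = 2*chi = 2*(-34) = -68

-68


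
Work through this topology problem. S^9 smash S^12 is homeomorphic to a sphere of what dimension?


S^m ^ S^n = S^{m+n}.
k = 9 + 12 = 21

21


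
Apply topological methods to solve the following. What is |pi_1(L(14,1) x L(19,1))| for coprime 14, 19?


pi_1(X x Y) = pi_1(X) x pi_1(Y).
pi_1(L(14,1)) = Z/14, pi_1(L(19,1)) = Z/19.
|Z/14 x Z/19| = 14 * 19 = 266

266


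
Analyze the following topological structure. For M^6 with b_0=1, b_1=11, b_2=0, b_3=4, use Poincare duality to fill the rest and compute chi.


By Poincare duality b_k = b_{6-k}, so full Betti numbers: b_0=1, b_1=11, b_2=0, b_3=4, b_4=0, b_5=11, b_6=1.
chi = sum (-1)^k b_k = -24

-24


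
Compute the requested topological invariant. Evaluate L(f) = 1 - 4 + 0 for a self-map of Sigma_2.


L(f) = tr(f_0*) - tr(f_1*) + tr(f_2*).
= 1 - (4) + (0)
= -3

-3


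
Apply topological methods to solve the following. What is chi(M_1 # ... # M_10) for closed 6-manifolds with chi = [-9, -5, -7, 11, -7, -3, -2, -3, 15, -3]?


For n-manifolds: chi(A#B) = chi(A) + chi(B) - chi(S^6).
chi(S^6) = 1 + (-1)^6 = 2.
chi(#) = (sum chi_i) - (10-1)*chi(S^6) = -13 - 9*2 = -31

-31


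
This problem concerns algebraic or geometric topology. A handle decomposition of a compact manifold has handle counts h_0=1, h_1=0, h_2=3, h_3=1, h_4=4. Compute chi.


Handles of index k contribute (-1)^k to chi (same as CW cells).
chi = (1) + (0) + (3) + (-1) + (4) = 7

7


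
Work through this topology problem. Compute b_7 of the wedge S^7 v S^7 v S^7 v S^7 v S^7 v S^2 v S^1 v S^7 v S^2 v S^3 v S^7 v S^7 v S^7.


For a wedge of spheres, H_k (k>0) is free on one generator per sphere of dimension k.
Spheres of dimension 7: count = 9.
b_7 = 9

9


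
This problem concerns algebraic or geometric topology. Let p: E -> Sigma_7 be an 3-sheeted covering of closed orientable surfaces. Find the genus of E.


For an n-sheeted cover: chi(E) = n * chi(B).
chi(Sigma_7) = 2 - 2*7 = -12.
chi(E) = 3 * (-12) = -36.
genus(E) = (2 - chi(E))/2 = (2 - (-36))/2 = 38/2 = 19

19


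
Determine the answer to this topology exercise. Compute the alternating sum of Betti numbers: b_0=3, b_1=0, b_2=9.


chi = sum_k (-1)^k b_k.
= (3) + (0) + (9)
= 12

12


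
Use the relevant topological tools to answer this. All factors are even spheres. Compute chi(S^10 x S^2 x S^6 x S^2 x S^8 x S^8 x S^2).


chi is multiplicative: chi(X x Y) = chi(X) chi(Y).
Each even-dim sphere has chi = 2. There are 7 factors.
chi = 2^7 = 128

128


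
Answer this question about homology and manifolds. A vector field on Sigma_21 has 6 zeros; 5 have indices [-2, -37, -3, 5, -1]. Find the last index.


Poincare-Hopf: sum of indices = chi(M).
chi(Sigma_21) = 2 - 2*21 = -40.
Sum of known indices = -38.
x = chi - (sum known) = -40 - (-38) = -2

-2


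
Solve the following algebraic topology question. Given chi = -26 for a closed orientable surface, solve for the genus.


chi = 2 - 2g for closed orientable surfaces.
-26 = 2 - 2g
2g = 2 - (-26) = 28
g = 14

14


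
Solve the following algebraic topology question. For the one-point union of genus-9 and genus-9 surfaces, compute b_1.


For a wedge: H_1(A v B) = H_1(A) + H_1(B).
b_1(Sigma_9) = 18, b_1(Sigma_9) = 18.
b_1 = 18 + 18 = 36

36


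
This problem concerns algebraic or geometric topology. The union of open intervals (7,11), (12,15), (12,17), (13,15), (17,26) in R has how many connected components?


Sort and merge overlapping open intervals.
Merged: (7,11), (12,17), (17,26).
Number of components = 3

3


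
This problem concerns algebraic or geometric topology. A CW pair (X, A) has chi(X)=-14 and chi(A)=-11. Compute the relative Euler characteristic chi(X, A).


Relative Euler characteristic: chi(X, A) = chi(X) - chi(A).
= -14 - (-11) = -3

-3


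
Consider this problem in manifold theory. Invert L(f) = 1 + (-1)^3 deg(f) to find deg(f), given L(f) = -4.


L(f) = 1 + (-1)^3 deg(f) on S^3.
-4 = 1 + (-1)^3 * deg(f)
(-1)^3 * deg(f) = -5
deg(f) = 5

5


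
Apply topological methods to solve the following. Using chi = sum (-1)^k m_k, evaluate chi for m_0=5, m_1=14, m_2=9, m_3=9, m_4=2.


Morse theory: chi(M) = sum_k (-1)^k m_k where m_k = #(index-k critical points).
= (5) + (-14) + (9) + (-9) + (2) = -7

-7


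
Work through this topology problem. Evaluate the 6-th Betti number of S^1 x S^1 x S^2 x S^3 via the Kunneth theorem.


Each S^d has Poincare polynomial 1 + t^d.
The product S^1 x S^1 x S^2 x S^3 has Poincare polynomial prod(1+t^d_i).
Expanding: b_0=1, b_1=2, b_2=2, b_3=3, b_4=3, b_5=2, b_6=2, b_7=1.
b_6 = 2

2


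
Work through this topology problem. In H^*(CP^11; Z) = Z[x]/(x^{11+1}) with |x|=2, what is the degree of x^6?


|x| = 2 in H^*(CP^n).
|x^6| = 6 * |x| = 6 * 2 = 12

12


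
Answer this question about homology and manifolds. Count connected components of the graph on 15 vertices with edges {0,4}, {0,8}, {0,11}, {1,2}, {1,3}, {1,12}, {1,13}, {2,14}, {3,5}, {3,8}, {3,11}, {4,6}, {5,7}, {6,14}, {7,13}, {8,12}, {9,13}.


Run DFS/union-find over 15 vertices.
V = 15, E = 17.
Number of components = 2

2


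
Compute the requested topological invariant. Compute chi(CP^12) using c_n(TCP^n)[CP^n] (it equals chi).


For any closed oriented manifold, <e(TM),[M]> = chi(M).
chi(CP^12) = 12+1 = 13

13


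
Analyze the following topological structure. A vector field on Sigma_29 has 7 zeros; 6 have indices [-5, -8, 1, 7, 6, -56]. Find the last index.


Poincare-Hopf: sum of indices = chi(M).
chi(Sigma_29) = 2 - 2*29 = -56.
Sum of known indices = -55.
x = chi - (sum known) = -56 - (-55) = -1

-1


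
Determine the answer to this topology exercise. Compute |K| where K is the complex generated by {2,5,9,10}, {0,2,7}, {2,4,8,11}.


Each maximal simplex on m vertices has 2^m - 1 nonempty faces.
Take the union (dedupe shared faces).
Total distinct faces = 35

35


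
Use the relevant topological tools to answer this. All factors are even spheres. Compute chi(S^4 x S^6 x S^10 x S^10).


chi is multiplicative: chi(X x Y) = chi(X) chi(Y).
Each even-dim sphere has chi = 2. There are 4 factors.
chi = 2^4 = 16

16


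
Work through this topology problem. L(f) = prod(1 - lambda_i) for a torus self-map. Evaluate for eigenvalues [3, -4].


For a torus self-map: L(f) = det(I - A) where A acts on H_1.
L(f) = (1-3) * (1--4) = -2 * 5 = -10

-10


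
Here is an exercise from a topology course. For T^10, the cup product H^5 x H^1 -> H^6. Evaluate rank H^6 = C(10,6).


Cup product: H^p x H^q -> H^{p+q}; here p+q = 5+1 = 6.
rank H^k(T^n) = C(n,k).
C(10,6) = 210

210


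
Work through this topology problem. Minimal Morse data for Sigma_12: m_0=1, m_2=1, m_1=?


A perfect Morse function has m_k = b_k.
For Sigma_12: b_0=1, b_1=2g=24, b_2=1.
Saddles m_1 = 2g = 24

24


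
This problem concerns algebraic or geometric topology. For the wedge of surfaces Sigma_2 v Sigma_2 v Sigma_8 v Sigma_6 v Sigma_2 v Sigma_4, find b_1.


For a wedge X v Y: reduced H_k(X v Y) = H_k(X) + H_k(Y).
Each Sigma_g contributes b_1 = 2g.
b_1 = 4 + 4 + 16 + 12 + 4 + 8 = 48

48


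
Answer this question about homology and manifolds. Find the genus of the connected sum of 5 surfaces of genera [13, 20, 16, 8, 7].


Genus is additive under connected sum of orientable surfaces.
g = 13 + 20 + 16 + 8 + 7 = 64

64


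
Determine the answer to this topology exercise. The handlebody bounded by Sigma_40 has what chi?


A genus-g handlebody deformation retracts to a wedge of g circles.
chi(vee_g S^1) = 1 - g.
chi(H_40) = 1 - 40 = -39

-39


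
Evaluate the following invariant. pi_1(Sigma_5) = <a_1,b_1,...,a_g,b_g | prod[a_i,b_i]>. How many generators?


Standard presentation: pi_1(Sigma_g) = <a_1,b_1,...,a_g,b_g | [a_1,b_1]...[a_g,b_g] = 1>.
Number of generators = 2g = 2*5 = 10

10


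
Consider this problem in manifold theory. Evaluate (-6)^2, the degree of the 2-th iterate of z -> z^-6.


deg(f) = -6. Degree is multiplicative: deg(f^2) = (deg f)^2.
deg(f^2) = (-6)^2 = 36

36


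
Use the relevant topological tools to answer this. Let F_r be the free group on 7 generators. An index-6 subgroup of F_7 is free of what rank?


Nielsen-Schreier: an index-n subgroup of F_r is free of rank 1 + n(r-1).
Equivalently: chi(cover) = n*chi(base); chi(vee_r S^1) = 1 - 7 = -6.
chi(E) = 6*(-6) = -36; rank = 1 - chi(E) = 1 - (-36) = 37.
rank = 1 + 6*(7-1) = 1 + 36 = 37

37


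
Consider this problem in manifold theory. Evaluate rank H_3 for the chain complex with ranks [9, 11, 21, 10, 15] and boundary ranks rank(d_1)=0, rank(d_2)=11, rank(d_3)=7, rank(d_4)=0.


rank H_k = rank(ker d_k) - rank(im d_{k+1}).
rank(ker d_3) = rank(C_3) - rank(d_3) = 10 - 7 = 3.
rank(im d_{3+1}) = 0.
rank H_3 = 3 - 0 = 3

3


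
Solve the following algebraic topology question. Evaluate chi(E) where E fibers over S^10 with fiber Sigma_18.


chi(S^10) = 2 (n even), chi(Sigma_18) = 2 - 2*18 = -34.
chi(E) = 2 * (-34) = -68

-68


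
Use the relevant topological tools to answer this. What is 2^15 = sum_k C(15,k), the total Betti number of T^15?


b_k(T^15) = C(15,k), so the sum over k is sum_k C(15,k) = 2^15.
Total = 2^15 = 32768

32768


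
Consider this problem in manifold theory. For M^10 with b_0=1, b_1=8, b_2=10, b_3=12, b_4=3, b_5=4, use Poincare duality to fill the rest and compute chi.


By Poincare duality b_k = b_{10-k}, so full Betti numbers: b_0=1, b_1=8, b_2=10, b_3=12, b_4=3, b_5=4, b_6=3, b_7=12, b_8=10, b_9=8, b_10=1.
chi = sum (-1)^k b_k = -16

-16


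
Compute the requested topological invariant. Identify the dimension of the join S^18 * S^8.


Join of spheres: S^m * S^n = S^{m+n+1}.
dim = 18 + 8 + 1 = 27

27


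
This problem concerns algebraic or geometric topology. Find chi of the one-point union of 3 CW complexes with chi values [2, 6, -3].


chi(A v B) = chi(A) + chi(B) - 1 (one point identified).
For 3 spaces: chi = (sum chi_i) - (3 - 1).
sum = 5; chi = 5 - 2 = 3

3


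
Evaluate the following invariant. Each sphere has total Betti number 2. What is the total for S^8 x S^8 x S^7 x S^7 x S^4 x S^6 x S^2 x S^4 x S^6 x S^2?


Total Betti number is multiplicative under products.
Each S^d (d>=1) has total Betti number 2.
There are 10 sphere factors.
Total = 2^10 = 1024

1024


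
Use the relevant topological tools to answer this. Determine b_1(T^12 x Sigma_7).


pi_1(A x B) = pi_1(A) x pi_1(B); rank of abelianization = b_1.
b_1(T^12) = 12, b_1(Sigma_7) = 2*7 = 14.
b_1(product) = 12 + 14 = 26

26


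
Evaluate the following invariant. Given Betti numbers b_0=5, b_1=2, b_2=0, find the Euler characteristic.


chi = sum_k (-1)^k b_k.
= (5) + (-2) + (0)
= 3

3


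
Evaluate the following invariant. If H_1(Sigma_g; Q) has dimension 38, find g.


For a closed orientable surface: b_1 = 2g.
38 = 2g
g = 38 / 2 = 19

19


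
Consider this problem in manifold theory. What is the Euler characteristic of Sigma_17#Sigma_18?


chi(Sigma_17) = 2 - 2*17 = -32
chi(Sigma_18) = 2 - 2*18 = -34
For surfaces: chi(A#B) = chi(A) + chi(B) - 2.
chi = -32 + -34 - 2 = -68

-68


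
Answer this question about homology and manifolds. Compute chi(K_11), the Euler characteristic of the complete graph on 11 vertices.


K_11: V = 11, E = C(11,2) = 55.
chi = V - E = 11 - 55 = -44

-44


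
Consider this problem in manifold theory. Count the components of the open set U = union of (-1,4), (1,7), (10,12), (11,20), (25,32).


Sort and merge overlapping open intervals.
Merged: (-1,7), (10,20), (25,32).
Number of components = 3

3


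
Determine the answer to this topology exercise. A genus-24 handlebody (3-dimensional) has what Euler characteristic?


A genus-g handlebody deformation retracts to a wedge of g circles.
chi(vee_g S^1) = 1 - g.
chi(H_24) = 1 - 24 = -23

-23


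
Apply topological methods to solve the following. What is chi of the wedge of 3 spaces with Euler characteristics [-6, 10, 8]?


chi(A v B) = chi(A) + chi(B) - 1 (one point identified).
For 3 spaces: chi = (sum chi_i) - (3 - 1).
sum = 12; chi = 12 - 2 = 10

10


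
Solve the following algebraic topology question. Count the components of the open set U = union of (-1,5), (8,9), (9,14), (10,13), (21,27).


Sort and merge overlapping open intervals.
Merged: (-1,5), (8,9), (9,14), (21,27).
Number of components = 4

4


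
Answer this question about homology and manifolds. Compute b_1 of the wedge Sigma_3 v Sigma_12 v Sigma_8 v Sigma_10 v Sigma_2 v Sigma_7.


For a wedge X v Y: reduced H_k(X v Y) = H_k(X) + H_k(Y).
Each Sigma_g contributes b_1 = 2g.
b_1 = 6 + 24 + 16 + 20 + 4 + 14 = 84

84


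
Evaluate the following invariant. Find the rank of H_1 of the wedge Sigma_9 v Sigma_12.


For a wedge: H_1(A v B) = H_1(A) + H_1(B).
b_1(Sigma_9) = 18, b_1(Sigma_12) = 24.
b_1 = 18 + 24 = 42

42


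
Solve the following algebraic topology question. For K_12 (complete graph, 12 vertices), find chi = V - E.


K_12: V = 12, E = C(12,2) = 66.
chi = V - E = 12 - 66 = -54

-54


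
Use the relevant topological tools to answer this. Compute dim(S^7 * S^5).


Join of spheres: S^m * S^n = S^{m+n+1}.
dim = 7 + 5 + 1 = 13

13


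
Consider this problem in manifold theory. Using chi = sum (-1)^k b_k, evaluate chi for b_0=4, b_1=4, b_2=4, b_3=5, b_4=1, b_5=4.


chi = sum_k (-1)^k b_k.
= (4) + (-4) + (4) + (-5) + (1) + (-4)
= -4

-4


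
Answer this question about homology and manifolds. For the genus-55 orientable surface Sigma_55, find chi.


For a closed orientable surface of genus g: chi = 2 - 2g.
Here g = 55.
chi = 2 - 2*55 = 2 - 110 = -108

-108


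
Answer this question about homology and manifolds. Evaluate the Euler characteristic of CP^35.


CP^35 has one cell in each even dimension 0, 2, ..., 2*35 (35+1 cells total).
All cells are even-dimensional, so chi = number of cells.
chi = 35 + 1 = 36

36


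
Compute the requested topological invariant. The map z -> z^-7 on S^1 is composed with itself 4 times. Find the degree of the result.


deg(f) = -7. Degree is multiplicative: deg(f^4) = (deg f)^4.
deg(f^4) = (-7)^4 = 2401

2401


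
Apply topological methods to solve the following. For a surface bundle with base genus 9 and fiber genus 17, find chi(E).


For a fiber bundle F -> E -> B (with CW structure): chi(E) = chi(B) * chi(F).
chi(Sigma_9) = -16, chi(Sigma_17) = -32.
chi(E) = (-16) * (-32) = 512

512


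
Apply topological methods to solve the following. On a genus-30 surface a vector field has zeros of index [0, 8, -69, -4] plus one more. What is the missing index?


Poincare-Hopf: sum of indices = chi(M).
chi(Sigma_30) = 2 - 2*30 = -58.
Sum of known indices = -65.
x = chi - (sum known) = -58 - (-65) = 7

7


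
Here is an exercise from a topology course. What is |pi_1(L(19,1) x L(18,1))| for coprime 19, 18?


pi_1(X x Y) = pi_1(X) x pi_1(Y).
pi_1(L(19,1)) = Z/19, pi_1(L(18,1)) = Z/18.
|Z/19 x Z/18| = 19 * 18 = 342

342


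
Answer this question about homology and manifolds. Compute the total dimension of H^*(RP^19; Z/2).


H^k(RP^19; Z/2) = Z/2 for each 0 <= k <= 19.
Total dimension = 19 + 1 = 20

20


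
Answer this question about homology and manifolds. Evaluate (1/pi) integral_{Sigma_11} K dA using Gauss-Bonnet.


Gauss-Bonnet: integral K dA = 2*pi*chi(M).
chi(Sigma_11) = 2 - 2*11 = -20.
(integral K dA)/pi = 2*chi = 2*(-20) = -40

-40


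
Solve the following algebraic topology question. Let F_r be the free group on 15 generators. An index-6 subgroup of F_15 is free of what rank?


Nielsen-Schreier: an index-n subgroup of F_r is free of rank 1 + n(r-1).
Equivalently: chi(cover) = n*chi(base); chi(vee_r S^1) = 1 - 15 = -14.
chi(E) = 6*(-14) = -84; rank = 1 - chi(E) = 1 - (-84) = 85.
rank = 1 + 6*(15-1) = 1 + 84 = 85

85


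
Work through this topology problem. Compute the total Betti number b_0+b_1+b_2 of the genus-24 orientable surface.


For Sigma_24: b_0 = 1, b_1 = 2g = 48, b_2 = 1.
Total = 1 + 48 + 1 = 50

50


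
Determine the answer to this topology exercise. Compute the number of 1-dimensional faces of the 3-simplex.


Delta^3 has 3+1 vertices. A 1-face is a choice of 1+1 vertices.
f_1 = C(3+1, 1+1) = C(4,2) = 6

6


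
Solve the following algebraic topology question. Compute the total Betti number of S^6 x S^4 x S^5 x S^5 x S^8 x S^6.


Total Betti number is multiplicative under products.
Each S^d (d>=1) has total Betti number 2.
There are 6 sphere factors.
Total = 2^6 = 64

64


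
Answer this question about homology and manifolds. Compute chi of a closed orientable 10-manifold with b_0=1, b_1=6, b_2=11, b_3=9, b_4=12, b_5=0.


By Poincare duality b_k = b_{10-k}, so full Betti numbers: b_0=1, b_1=6, b_2=11, b_3=9, b_4=12, b_5=0, b_6=12, b_7=9, b_8=11, b_9=6, b_10=1.
chi = sum (-1)^k b_k = 18

18


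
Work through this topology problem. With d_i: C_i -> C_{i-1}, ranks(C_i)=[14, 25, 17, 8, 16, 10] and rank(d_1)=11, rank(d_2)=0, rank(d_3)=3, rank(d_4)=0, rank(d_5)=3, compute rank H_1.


rank H_k = rank(ker d_k) - rank(im d_{k+1}).
rank(ker d_1) = rank(C_1) - rank(d_1) = 25 - 11 = 14.
rank(im d_{1+1}) = 0.
rank H_1 = 14 - 0 = 14

14


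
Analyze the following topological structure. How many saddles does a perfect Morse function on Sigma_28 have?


A perfect Morse function has m_k = b_k.
For Sigma_28: b_0=1, b_1=2g=56, b_2=1.
Saddles m_1 = 2g = 56

56


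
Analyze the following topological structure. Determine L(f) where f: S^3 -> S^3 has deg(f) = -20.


On S^3: L(f) = tr(f_0*) + (-1)^3 tr(f_3*) = 1 + (-1)^3 * deg(f).
L(f) = 1 + (-1)^3 * -20 = 1 + 20 = 21

21


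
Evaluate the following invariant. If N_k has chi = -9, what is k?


chi = 2 - k for closed non-orientable surfaces with k crosscaps.
-9 = 2 - k
k = 2 - (-9) = 11

11


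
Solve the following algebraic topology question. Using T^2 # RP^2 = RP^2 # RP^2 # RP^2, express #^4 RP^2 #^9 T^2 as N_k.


Since a >= 1, the sum is non-orientable; each T^2 can be replaced by RP^2 # RP^2 (since T^2#RP^2 = 3RP^2).
Total crosscaps k = 4 + 2*9 = 22.
Check via chi: chi = 4*1 + 9*0 - (4+9-1)*2 = -20 = 2 - k = -20. Consistent.

22


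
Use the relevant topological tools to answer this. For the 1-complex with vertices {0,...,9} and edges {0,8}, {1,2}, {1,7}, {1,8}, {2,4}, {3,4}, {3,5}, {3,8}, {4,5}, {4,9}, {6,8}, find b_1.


b_1 = E - V + (number of components).
E = 11, V = 10, components = 1.
b_1 = 11 - 10 + 1 = 2

2


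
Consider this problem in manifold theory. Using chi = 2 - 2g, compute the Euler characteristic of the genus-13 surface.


For a closed orientable surface of genus g: chi = 2 - 2g.
Here g = 13.
chi = 2 - 2*13 = 2 - 26 = -24

-24


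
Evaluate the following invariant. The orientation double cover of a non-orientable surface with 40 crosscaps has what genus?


chi(N_40) = 2 - 40 = -38.
Double cover: chi(Sigma_g) = 2 * chi(N_40) = 2*(-38) = -76.
2 - 2g = -76, so g = (2 - (-76))/2 = 78/2 = 39

39


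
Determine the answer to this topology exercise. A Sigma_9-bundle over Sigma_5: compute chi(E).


For a fiber bundle F -> E -> B (with CW structure): chi(E) = chi(B) * chi(F).
chi(Sigma_5) = -8, chi(Sigma_9) = -16.
chi(E) = (-8) * (-16) = 128

128


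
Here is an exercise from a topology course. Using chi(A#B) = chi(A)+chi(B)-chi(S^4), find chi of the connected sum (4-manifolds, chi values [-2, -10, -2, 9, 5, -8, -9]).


For n-manifolds: chi(A#B) = chi(A) + chi(B) - chi(S^4).
chi(S^4) = 1 + (-1)^4 = 2.
chi(#) = (sum chi_i) - (7-1)*chi(S^4) = -17 - 6*2 = -29

-29


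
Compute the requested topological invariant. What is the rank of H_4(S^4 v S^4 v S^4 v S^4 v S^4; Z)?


For a wedge of spheres, H_k (k>0) is free on one generator per sphere of dimension k.
Spheres of dimension 4: count = 5.
b_4 = 5

5


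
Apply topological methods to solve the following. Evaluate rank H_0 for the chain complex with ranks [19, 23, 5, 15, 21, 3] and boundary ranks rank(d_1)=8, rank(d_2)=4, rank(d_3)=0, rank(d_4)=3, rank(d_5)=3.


rank H_k = rank(ker d_k) - rank(im d_{k+1}).
rank(ker d_0) = rank(C_0) - rank(d_0) = 19 - 0 = 19.
rank(im d_{0+1}) = 8.
rank H_0 = 19 - 8 = 11

11


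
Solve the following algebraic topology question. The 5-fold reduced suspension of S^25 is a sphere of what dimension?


Each suspension raises dimension by 1: Sigma S^n = S^{n+1}.
Sigma^5 S^25 = S^{25+5} = S^30

30


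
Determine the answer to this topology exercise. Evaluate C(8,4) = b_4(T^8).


By the Kunneth formula, b_k(T^n) = C(n,k).
b_4(T^8) = C(8,4).
C(8,4) = 8!/(4!*4!) = 70

70


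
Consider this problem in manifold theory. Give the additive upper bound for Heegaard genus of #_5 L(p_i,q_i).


Heegaard genus satisfies g(A#B) <= g(A) + g(B).
Each lens space has g = 1.
Upper bound: 5 * 1 = 5

5


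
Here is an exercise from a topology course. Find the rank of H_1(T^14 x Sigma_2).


pi_1(A x B) = pi_1(A) x pi_1(B); rank of abelianization = b_1.
b_1(T^14) = 14, b_1(Sigma_2) = 2*2 = 4.
b_1(product) = 14 + 4 = 18

18


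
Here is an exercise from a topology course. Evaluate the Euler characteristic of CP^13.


CP^13 has one cell in each even dimension 0, 2, ..., 2*13 (13+1 cells total).
All cells are even-dimensional, so chi = number of cells.
chi = 13 + 1 = 14

14


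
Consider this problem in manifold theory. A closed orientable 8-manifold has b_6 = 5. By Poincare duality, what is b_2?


Poincare duality for closed orientable n-manifolds: b_k = b_{n-k}.
Here n = 8, so b_2 = b_6 = 5

5


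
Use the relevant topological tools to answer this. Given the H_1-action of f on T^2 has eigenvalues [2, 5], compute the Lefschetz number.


For a torus self-map: L(f) = det(I - A) where A acts on H_1.
L(f) = (1-2) * (1-5) = -1 * -4 = 4

4


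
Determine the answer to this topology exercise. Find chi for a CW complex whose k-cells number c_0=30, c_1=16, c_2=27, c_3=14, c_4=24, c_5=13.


chi = sum_k (-1)^k c_k.
= (-1)^0*30 + (-1)^1*16 + (-1)^2*27 + (-1)^3*14 + (-1)^4*24 + (-1)^5*13
= (30) + (-16) + (27) + (-14) + (24) + (-13)
= 38

38


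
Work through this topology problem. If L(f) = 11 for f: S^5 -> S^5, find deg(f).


L(f) = 1 + (-1)^5 deg(f) on S^5.
11 = 1 + (-1)^5 * deg(f)
(-1)^5 * deg(f) = 10
deg(f) = -10

-10


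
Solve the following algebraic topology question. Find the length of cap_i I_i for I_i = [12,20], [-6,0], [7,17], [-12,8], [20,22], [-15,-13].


Intersection = [max(a_i), min(b_i)] = [20, -13].
Since 20 > -13, the intersection is empty.
Length = 0

0


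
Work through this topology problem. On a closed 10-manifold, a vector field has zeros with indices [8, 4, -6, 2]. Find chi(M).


Poincare-Hopf: chi(M) = sum of indices of zeros.
chi = (8) + (4) + (-6) + (2) = 8

8


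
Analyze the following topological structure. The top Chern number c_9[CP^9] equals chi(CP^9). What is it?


For any closed oriented manifold, <e(TM),[M]> = chi(M).
chi(CP^9) = 9+1 = 10

10


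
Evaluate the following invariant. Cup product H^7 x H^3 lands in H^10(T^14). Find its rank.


Cup product: H^p x H^q -> H^{p+q}; here p+q = 7+3 = 10.
rank H^k(T^n) = C(n,k).
C(14,10) = 1001

1001


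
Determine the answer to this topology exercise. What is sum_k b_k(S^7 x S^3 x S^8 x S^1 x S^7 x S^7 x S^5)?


Total Betti number is multiplicative under products.
Each S^d (d>=1) has total Betti number 2.
There are 7 sphere factors.
Total = 2^7 = 128

128


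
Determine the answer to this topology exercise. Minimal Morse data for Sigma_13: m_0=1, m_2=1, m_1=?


A perfect Morse function has m_k = b_k.
For Sigma_13: b_0=1, b_1=2g=26, b_2=1.
Saddles m_1 = 2g = 26

26


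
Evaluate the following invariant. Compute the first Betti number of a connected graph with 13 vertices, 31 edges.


For a connected graph: rank(pi_1) = b_1 = E - V + 1 = 1 - chi.
chi = V - E = 13 - 31 = -18.
rank = 1 - (-18) = 31 - 13 + 1 = 19

19


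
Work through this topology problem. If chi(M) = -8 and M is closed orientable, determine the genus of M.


chi = 2 - 2g for closed orientable surfaces.
-8 = 2 - 2g
2g = 2 - (-8) = 10
g = 5

5


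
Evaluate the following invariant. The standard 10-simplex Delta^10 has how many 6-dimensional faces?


Delta^10 has 10+1 vertices. A 6-face is a choice of 6+1 vertices.
f_6 = C(10+1, 6+1) = C(11,7) = 330

330


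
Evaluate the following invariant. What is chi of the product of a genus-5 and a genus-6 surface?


chi(Sigma_5) = 2 - 2*5 = -8
chi(Sigma_6) = 2 - 2*6 = -10
chi(product) = (-8) * (-10) = 80

80


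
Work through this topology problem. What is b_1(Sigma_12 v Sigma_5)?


For a wedge: H_1(A v B) = H_1(A) + H_1(B).
b_1(Sigma_12) = 24, b_1(Sigma_5) = 10.
b_1 = 24 + 10 = 34

34


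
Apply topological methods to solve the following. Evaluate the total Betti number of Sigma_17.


For Sigma_17: b_0 = 1, b_1 = 2g = 34, b_2 = 1.
Total = 1 + 34 + 1 = 36

36


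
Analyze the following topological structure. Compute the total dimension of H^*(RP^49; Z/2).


H^k(RP^49; Z/2) = Z/2 for each 0 <= k <= 49.
Total dimension = 49 + 1 = 50

50


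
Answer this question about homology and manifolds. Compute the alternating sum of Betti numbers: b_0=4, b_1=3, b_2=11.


chi = sum_k (-1)^k b_k.
= (4) + (-3) + (11)
= 12

12


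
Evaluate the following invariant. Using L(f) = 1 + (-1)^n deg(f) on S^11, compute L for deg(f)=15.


On S^11: L(f) = tr(f_0*) + (-1)^11 tr(f_11*) = 1 + (-1)^11 * deg(f).
L(f) = 1 + (-1)^11 * 15 = 1 + -15 = -14

-14
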